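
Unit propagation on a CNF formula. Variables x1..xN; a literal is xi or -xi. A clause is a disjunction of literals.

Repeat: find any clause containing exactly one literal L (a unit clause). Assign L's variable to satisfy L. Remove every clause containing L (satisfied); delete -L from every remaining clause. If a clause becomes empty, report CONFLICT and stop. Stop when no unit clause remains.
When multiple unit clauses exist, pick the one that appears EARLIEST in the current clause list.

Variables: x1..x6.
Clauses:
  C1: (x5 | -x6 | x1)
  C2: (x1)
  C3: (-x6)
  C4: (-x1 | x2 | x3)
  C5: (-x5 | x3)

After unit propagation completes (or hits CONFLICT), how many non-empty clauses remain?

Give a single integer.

Answer: 2

Derivation:
unit clause [1] forces x1=T; simplify:
  drop -1 from [-1, 2, 3] -> [2, 3]
  satisfied 2 clause(s); 3 remain; assigned so far: [1]
unit clause [-6] forces x6=F; simplify:
  satisfied 1 clause(s); 2 remain; assigned so far: [1, 6]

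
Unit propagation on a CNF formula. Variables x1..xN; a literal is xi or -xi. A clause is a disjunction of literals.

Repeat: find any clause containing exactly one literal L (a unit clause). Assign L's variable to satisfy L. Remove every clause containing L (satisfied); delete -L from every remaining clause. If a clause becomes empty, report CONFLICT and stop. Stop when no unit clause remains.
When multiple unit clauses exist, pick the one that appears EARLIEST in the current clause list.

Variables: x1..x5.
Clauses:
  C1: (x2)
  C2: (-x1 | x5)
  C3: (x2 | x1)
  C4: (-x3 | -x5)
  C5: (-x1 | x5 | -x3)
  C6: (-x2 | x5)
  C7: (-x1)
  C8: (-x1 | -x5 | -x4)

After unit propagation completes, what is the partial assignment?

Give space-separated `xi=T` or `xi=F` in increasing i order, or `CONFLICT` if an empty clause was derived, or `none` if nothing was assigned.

Answer: x1=F x2=T x3=F x5=T

Derivation:
unit clause [2] forces x2=T; simplify:
  drop -2 from [-2, 5] -> [5]
  satisfied 2 clause(s); 6 remain; assigned so far: [2]
unit clause [5] forces x5=T; simplify:
  drop -5 from [-3, -5] -> [-3]
  drop -5 from [-1, -5, -4] -> [-1, -4]
  satisfied 3 clause(s); 3 remain; assigned so far: [2, 5]
unit clause [-3] forces x3=F; simplify:
  satisfied 1 clause(s); 2 remain; assigned so far: [2, 3, 5]
unit clause [-1] forces x1=F; simplify:
  satisfied 2 clause(s); 0 remain; assigned so far: [1, 2, 3, 5]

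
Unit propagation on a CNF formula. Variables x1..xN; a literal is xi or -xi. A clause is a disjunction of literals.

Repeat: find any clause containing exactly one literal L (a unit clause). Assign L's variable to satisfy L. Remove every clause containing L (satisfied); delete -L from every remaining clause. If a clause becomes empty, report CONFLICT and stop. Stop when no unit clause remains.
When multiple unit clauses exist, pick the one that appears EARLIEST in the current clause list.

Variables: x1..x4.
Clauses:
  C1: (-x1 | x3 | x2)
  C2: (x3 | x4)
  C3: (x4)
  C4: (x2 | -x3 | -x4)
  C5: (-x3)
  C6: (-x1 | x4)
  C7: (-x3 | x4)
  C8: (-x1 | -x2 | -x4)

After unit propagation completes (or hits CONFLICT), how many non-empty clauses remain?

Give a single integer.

unit clause [4] forces x4=T; simplify:
  drop -4 from [2, -3, -4] -> [2, -3]
  drop -4 from [-1, -2, -4] -> [-1, -2]
  satisfied 4 clause(s); 4 remain; assigned so far: [4]
unit clause [-3] forces x3=F; simplify:
  drop 3 from [-1, 3, 2] -> [-1, 2]
  satisfied 2 clause(s); 2 remain; assigned so far: [3, 4]

Answer: 2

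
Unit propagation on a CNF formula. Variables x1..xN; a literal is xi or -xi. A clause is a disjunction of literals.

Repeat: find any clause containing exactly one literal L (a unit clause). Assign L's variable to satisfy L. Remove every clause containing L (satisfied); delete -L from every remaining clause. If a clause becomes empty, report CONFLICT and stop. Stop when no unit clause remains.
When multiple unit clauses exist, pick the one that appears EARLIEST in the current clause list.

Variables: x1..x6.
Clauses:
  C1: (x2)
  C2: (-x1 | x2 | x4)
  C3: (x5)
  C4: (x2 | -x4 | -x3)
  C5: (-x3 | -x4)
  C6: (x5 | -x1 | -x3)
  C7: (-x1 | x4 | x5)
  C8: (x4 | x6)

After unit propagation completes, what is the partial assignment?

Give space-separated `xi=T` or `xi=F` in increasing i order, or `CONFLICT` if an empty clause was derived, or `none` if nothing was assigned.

unit clause [2] forces x2=T; simplify:
  satisfied 3 clause(s); 5 remain; assigned so far: [2]
unit clause [5] forces x5=T; simplify:
  satisfied 3 clause(s); 2 remain; assigned so far: [2, 5]

Answer: x2=T x5=T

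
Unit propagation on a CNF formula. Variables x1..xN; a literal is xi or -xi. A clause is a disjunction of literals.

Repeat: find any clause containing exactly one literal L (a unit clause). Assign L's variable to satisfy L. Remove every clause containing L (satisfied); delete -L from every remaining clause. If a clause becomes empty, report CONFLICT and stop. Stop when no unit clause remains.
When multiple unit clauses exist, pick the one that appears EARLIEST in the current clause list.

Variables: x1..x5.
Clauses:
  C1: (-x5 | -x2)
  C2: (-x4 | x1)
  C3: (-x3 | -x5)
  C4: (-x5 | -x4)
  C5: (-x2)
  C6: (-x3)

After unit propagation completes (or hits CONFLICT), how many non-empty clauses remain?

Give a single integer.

unit clause [-2] forces x2=F; simplify:
  satisfied 2 clause(s); 4 remain; assigned so far: [2]
unit clause [-3] forces x3=F; simplify:
  satisfied 2 clause(s); 2 remain; assigned so far: [2, 3]

Answer: 2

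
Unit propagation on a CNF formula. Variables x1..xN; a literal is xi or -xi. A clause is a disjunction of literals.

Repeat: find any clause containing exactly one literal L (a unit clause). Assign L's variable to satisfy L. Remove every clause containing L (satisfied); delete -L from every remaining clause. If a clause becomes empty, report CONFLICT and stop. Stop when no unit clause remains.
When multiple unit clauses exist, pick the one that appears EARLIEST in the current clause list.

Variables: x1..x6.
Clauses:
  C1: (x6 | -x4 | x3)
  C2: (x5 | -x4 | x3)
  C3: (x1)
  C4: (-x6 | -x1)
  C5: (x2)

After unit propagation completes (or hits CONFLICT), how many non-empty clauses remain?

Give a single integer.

Answer: 2

Derivation:
unit clause [1] forces x1=T; simplify:
  drop -1 from [-6, -1] -> [-6]
  satisfied 1 clause(s); 4 remain; assigned so far: [1]
unit clause [-6] forces x6=F; simplify:
  drop 6 from [6, -4, 3] -> [-4, 3]
  satisfied 1 clause(s); 3 remain; assigned so far: [1, 6]
unit clause [2] forces x2=T; simplify:
  satisfied 1 clause(s); 2 remain; assigned so far: [1, 2, 6]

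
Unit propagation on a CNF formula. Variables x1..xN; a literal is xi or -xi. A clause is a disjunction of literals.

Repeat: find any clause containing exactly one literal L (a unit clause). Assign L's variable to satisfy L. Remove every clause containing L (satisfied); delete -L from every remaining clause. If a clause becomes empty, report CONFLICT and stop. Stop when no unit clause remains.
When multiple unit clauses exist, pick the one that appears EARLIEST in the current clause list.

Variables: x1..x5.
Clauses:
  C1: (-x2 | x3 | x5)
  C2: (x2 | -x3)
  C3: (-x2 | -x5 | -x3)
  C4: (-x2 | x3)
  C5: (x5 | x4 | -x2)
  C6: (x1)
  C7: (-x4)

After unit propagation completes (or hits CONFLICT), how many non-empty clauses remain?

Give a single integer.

Answer: 5

Derivation:
unit clause [1] forces x1=T; simplify:
  satisfied 1 clause(s); 6 remain; assigned so far: [1]
unit clause [-4] forces x4=F; simplify:
  drop 4 from [5, 4, -2] -> [5, -2]
  satisfied 1 clause(s); 5 remain; assigned so far: [1, 4]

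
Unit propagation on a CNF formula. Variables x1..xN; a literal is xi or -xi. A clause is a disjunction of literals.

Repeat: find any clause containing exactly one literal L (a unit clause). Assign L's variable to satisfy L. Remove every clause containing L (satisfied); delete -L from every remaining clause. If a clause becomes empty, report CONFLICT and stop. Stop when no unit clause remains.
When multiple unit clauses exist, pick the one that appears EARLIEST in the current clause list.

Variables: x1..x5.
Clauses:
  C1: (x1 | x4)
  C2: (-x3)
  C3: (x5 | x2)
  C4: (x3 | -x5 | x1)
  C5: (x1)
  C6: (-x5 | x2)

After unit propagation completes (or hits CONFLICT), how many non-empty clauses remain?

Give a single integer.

Answer: 2

Derivation:
unit clause [-3] forces x3=F; simplify:
  drop 3 from [3, -5, 1] -> [-5, 1]
  satisfied 1 clause(s); 5 remain; assigned so far: [3]
unit clause [1] forces x1=T; simplify:
  satisfied 3 clause(s); 2 remain; assigned so far: [1, 3]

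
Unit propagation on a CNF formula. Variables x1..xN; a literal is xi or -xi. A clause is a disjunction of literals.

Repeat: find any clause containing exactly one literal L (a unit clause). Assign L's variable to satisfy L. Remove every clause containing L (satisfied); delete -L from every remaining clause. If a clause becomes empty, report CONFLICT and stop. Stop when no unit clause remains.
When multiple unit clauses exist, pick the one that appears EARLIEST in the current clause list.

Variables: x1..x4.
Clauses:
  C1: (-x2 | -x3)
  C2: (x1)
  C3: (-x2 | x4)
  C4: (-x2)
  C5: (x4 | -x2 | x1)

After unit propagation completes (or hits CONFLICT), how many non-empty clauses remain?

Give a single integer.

Answer: 0

Derivation:
unit clause [1] forces x1=T; simplify:
  satisfied 2 clause(s); 3 remain; assigned so far: [1]
unit clause [-2] forces x2=F; simplify:
  satisfied 3 clause(s); 0 remain; assigned so far: [1, 2]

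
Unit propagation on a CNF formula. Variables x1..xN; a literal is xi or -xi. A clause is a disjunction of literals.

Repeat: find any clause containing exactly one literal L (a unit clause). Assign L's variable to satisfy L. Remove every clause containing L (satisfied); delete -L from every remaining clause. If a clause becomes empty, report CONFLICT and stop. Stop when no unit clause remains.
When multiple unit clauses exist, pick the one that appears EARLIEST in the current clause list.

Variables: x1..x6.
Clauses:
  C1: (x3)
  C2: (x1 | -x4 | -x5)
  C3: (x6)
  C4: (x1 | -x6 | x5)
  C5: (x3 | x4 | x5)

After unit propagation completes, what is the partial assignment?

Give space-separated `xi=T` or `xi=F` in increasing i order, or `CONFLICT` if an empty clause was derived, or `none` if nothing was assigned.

unit clause [3] forces x3=T; simplify:
  satisfied 2 clause(s); 3 remain; assigned so far: [3]
unit clause [6] forces x6=T; simplify:
  drop -6 from [1, -6, 5] -> [1, 5]
  satisfied 1 clause(s); 2 remain; assigned so far: [3, 6]

Answer: x3=T x6=T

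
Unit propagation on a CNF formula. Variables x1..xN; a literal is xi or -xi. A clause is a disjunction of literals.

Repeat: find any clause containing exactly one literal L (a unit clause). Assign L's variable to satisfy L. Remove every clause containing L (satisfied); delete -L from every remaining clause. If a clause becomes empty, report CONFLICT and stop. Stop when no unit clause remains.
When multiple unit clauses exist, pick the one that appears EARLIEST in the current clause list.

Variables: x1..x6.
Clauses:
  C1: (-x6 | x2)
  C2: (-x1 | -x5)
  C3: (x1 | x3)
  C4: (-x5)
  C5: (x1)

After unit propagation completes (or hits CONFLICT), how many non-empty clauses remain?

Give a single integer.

unit clause [-5] forces x5=F; simplify:
  satisfied 2 clause(s); 3 remain; assigned so far: [5]
unit clause [1] forces x1=T; simplify:
  satisfied 2 clause(s); 1 remain; assigned so far: [1, 5]

Answer: 1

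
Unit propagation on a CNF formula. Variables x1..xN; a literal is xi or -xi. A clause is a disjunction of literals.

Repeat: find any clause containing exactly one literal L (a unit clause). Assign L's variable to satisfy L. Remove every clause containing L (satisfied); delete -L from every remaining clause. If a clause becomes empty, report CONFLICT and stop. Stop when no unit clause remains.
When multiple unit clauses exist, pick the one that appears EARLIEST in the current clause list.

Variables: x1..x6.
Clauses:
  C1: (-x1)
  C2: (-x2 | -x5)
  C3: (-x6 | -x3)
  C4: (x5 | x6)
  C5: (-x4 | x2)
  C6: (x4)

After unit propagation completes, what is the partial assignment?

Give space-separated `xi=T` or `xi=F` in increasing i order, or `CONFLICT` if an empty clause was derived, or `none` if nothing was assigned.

Answer: x1=F x2=T x3=F x4=T x5=F x6=T

Derivation:
unit clause [-1] forces x1=F; simplify:
  satisfied 1 clause(s); 5 remain; assigned so far: [1]
unit clause [4] forces x4=T; simplify:
  drop -4 from [-4, 2] -> [2]
  satisfied 1 clause(s); 4 remain; assigned so far: [1, 4]
unit clause [2] forces x2=T; simplify:
  drop -2 from [-2, -5] -> [-5]
  satisfied 1 clause(s); 3 remain; assigned so far: [1, 2, 4]
unit clause [-5] forces x5=F; simplify:
  drop 5 from [5, 6] -> [6]
  satisfied 1 clause(s); 2 remain; assigned so far: [1, 2, 4, 5]
unit clause [6] forces x6=T; simplify:
  drop -6 from [-6, -3] -> [-3]
  satisfied 1 clause(s); 1 remain; assigned so far: [1, 2, 4, 5, 6]
unit clause [-3] forces x3=F; simplify:
  satisfied 1 clause(s); 0 remain; assigned so far: [1, 2, 3, 4, 5, 6]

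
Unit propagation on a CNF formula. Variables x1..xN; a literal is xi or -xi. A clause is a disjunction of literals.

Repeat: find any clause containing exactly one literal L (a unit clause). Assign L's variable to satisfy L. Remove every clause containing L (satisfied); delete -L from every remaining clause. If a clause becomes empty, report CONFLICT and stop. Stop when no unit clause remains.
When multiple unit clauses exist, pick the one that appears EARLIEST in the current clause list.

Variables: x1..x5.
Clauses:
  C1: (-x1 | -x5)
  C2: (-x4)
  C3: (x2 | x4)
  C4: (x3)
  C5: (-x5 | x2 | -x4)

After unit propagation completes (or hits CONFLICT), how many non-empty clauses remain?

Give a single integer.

Answer: 1

Derivation:
unit clause [-4] forces x4=F; simplify:
  drop 4 from [2, 4] -> [2]
  satisfied 2 clause(s); 3 remain; assigned so far: [4]
unit clause [2] forces x2=T; simplify:
  satisfied 1 clause(s); 2 remain; assigned so far: [2, 4]
unit clause [3] forces x3=T; simplify:
  satisfied 1 clause(s); 1 remain; assigned so far: [2, 3, 4]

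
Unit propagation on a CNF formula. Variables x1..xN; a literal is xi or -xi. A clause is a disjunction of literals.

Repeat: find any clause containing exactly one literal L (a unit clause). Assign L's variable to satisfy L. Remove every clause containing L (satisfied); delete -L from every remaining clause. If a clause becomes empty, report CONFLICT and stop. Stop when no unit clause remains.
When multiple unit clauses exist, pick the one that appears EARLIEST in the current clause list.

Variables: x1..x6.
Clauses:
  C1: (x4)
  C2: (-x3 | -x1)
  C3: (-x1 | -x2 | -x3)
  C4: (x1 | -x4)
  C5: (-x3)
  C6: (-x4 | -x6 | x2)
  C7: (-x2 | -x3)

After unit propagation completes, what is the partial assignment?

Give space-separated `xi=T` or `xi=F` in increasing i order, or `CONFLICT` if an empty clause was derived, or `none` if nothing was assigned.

Answer: x1=T x3=F x4=T

Derivation:
unit clause [4] forces x4=T; simplify:
  drop -4 from [1, -4] -> [1]
  drop -4 from [-4, -6, 2] -> [-6, 2]
  satisfied 1 clause(s); 6 remain; assigned so far: [4]
unit clause [1] forces x1=T; simplify:
  drop -1 from [-3, -1] -> [-3]
  drop -1 from [-1, -2, -3] -> [-2, -3]
  satisfied 1 clause(s); 5 remain; assigned so far: [1, 4]
unit clause [-3] forces x3=F; simplify:
  satisfied 4 clause(s); 1 remain; assigned so far: [1, 3, 4]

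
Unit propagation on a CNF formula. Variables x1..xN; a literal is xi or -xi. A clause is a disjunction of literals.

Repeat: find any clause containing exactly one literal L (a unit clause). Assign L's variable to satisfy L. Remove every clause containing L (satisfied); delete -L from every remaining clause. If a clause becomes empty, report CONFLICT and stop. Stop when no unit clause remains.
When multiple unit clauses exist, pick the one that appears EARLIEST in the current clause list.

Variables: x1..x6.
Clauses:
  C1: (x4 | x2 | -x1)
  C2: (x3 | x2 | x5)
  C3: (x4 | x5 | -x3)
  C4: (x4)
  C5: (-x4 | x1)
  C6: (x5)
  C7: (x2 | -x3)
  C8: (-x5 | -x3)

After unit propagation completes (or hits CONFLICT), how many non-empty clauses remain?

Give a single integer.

Answer: 0

Derivation:
unit clause [4] forces x4=T; simplify:
  drop -4 from [-4, 1] -> [1]
  satisfied 3 clause(s); 5 remain; assigned so far: [4]
unit clause [1] forces x1=T; simplify:
  satisfied 1 clause(s); 4 remain; assigned so far: [1, 4]
unit clause [5] forces x5=T; simplify:
  drop -5 from [-5, -3] -> [-3]
  satisfied 2 clause(s); 2 remain; assigned so far: [1, 4, 5]
unit clause [-3] forces x3=F; simplify:
  satisfied 2 clause(s); 0 remain; assigned so far: [1, 3, 4, 5]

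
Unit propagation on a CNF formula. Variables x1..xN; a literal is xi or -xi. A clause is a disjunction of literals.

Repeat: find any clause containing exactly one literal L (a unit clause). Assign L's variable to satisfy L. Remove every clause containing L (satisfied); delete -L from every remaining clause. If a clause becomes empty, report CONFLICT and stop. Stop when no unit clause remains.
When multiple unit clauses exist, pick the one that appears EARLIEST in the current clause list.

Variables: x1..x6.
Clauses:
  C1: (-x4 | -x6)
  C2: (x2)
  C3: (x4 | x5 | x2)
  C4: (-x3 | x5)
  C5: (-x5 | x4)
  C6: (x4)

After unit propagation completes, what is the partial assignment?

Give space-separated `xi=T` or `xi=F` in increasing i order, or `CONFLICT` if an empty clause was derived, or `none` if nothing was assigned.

Answer: x2=T x4=T x6=F

Derivation:
unit clause [2] forces x2=T; simplify:
  satisfied 2 clause(s); 4 remain; assigned so far: [2]
unit clause [4] forces x4=T; simplify:
  drop -4 from [-4, -6] -> [-6]
  satisfied 2 clause(s); 2 remain; assigned so far: [2, 4]
unit clause [-6] forces x6=F; simplify:
  satisfied 1 clause(s); 1 remain; assigned so far: [2, 4, 6]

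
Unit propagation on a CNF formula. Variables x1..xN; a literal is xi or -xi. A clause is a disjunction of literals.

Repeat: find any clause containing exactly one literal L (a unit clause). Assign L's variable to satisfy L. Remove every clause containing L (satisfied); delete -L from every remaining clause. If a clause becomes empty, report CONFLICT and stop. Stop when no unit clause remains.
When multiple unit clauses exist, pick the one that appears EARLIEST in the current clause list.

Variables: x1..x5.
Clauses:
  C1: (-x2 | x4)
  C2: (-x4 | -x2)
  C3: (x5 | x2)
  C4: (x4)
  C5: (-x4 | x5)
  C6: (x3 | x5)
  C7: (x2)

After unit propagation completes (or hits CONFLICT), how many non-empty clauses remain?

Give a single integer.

Answer: 3

Derivation:
unit clause [4] forces x4=T; simplify:
  drop -4 from [-4, -2] -> [-2]
  drop -4 from [-4, 5] -> [5]
  satisfied 2 clause(s); 5 remain; assigned so far: [4]
unit clause [-2] forces x2=F; simplify:
  drop 2 from [5, 2] -> [5]
  drop 2 from [2] -> [] (empty!)
  satisfied 1 clause(s); 4 remain; assigned so far: [2, 4]
CONFLICT (empty clause)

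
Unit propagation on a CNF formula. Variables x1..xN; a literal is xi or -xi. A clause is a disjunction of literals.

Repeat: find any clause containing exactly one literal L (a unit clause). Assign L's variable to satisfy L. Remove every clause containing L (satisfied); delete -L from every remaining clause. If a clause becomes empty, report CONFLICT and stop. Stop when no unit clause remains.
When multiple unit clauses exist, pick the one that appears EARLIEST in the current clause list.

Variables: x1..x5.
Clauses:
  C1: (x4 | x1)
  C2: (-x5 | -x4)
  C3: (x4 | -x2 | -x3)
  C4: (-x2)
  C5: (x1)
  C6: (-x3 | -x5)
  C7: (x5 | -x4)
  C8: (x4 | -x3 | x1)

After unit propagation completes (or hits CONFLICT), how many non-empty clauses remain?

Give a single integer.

Answer: 3

Derivation:
unit clause [-2] forces x2=F; simplify:
  satisfied 2 clause(s); 6 remain; assigned so far: [2]
unit clause [1] forces x1=T; simplify:
  satisfied 3 clause(s); 3 remain; assigned so far: [1, 2]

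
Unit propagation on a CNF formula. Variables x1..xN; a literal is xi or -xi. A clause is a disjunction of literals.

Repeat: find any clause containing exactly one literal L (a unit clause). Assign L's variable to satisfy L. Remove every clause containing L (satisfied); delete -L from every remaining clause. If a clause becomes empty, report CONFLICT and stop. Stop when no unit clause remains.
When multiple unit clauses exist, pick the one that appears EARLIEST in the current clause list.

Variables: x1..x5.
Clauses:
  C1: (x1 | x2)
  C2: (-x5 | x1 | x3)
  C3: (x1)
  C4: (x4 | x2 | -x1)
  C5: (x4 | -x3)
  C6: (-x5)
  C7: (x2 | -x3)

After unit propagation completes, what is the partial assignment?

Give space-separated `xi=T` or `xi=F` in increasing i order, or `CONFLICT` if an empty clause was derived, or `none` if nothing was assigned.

Answer: x1=T x5=F

Derivation:
unit clause [1] forces x1=T; simplify:
  drop -1 from [4, 2, -1] -> [4, 2]
  satisfied 3 clause(s); 4 remain; assigned so far: [1]
unit clause [-5] forces x5=F; simplify:
  satisfied 1 clause(s); 3 remain; assigned so far: [1, 5]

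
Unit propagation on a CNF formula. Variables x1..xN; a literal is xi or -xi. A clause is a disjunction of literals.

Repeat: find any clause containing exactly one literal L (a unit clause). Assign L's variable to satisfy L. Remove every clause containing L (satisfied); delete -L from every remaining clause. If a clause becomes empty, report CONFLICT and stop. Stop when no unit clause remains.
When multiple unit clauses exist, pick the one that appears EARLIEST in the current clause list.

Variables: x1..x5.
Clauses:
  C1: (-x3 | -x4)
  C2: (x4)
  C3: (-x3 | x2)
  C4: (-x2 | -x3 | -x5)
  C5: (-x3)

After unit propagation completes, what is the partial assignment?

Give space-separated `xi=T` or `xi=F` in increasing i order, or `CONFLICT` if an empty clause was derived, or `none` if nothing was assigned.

unit clause [4] forces x4=T; simplify:
  drop -4 from [-3, -4] -> [-3]
  satisfied 1 clause(s); 4 remain; assigned so far: [4]
unit clause [-3] forces x3=F; simplify:
  satisfied 4 clause(s); 0 remain; assigned so far: [3, 4]

Answer: x3=F x4=T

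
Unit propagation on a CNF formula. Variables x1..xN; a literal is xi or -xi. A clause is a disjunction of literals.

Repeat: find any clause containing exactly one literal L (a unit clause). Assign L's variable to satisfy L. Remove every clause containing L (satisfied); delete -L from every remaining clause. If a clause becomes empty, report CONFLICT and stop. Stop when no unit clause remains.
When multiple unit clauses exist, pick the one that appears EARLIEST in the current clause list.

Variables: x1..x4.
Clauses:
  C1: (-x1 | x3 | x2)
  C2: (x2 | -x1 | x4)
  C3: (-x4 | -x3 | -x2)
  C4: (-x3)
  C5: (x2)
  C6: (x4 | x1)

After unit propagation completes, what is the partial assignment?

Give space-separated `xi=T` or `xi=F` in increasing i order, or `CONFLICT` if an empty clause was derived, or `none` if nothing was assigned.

Answer: x2=T x3=F

Derivation:
unit clause [-3] forces x3=F; simplify:
  drop 3 from [-1, 3, 2] -> [-1, 2]
  satisfied 2 clause(s); 4 remain; assigned so far: [3]
unit clause [2] forces x2=T; simplify:
  satisfied 3 clause(s); 1 remain; assigned so far: [2, 3]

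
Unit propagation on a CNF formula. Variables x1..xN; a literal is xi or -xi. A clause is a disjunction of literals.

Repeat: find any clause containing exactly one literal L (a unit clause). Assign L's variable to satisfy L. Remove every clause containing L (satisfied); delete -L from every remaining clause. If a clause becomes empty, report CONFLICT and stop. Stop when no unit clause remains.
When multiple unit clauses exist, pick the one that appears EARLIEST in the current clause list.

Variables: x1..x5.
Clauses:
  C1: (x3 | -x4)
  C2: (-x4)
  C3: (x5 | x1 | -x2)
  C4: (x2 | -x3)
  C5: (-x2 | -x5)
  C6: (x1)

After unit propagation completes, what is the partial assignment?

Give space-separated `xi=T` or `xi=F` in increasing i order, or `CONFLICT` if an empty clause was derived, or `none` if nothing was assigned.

unit clause [-4] forces x4=F; simplify:
  satisfied 2 clause(s); 4 remain; assigned so far: [4]
unit clause [1] forces x1=T; simplify:
  satisfied 2 clause(s); 2 remain; assigned so far: [1, 4]

Answer: x1=T x4=F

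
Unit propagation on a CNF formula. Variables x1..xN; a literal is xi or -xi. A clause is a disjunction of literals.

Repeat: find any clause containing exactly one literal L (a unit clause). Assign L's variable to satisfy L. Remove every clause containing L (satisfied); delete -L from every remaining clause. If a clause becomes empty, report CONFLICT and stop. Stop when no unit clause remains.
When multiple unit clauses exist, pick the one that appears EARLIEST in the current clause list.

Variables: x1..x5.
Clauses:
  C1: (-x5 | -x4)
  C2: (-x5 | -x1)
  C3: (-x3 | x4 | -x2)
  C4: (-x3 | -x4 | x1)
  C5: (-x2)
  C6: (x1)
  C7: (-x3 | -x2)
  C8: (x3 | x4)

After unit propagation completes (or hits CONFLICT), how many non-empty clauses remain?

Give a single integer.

Answer: 1

Derivation:
unit clause [-2] forces x2=F; simplify:
  satisfied 3 clause(s); 5 remain; assigned so far: [2]
unit clause [1] forces x1=T; simplify:
  drop -1 from [-5, -1] -> [-5]
  satisfied 2 clause(s); 3 remain; assigned so far: [1, 2]
unit clause [-5] forces x5=F; simplify:
  satisfied 2 clause(s); 1 remain; assigned so far: [1, 2, 5]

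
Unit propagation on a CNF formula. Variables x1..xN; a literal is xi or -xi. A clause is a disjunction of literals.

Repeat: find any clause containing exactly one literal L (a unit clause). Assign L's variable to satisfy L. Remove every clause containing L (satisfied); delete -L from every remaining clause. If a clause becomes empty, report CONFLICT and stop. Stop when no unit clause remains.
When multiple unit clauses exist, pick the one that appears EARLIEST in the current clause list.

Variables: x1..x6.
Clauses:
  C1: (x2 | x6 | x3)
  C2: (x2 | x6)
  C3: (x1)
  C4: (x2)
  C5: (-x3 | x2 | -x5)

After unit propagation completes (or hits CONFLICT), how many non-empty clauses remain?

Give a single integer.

Answer: 0

Derivation:
unit clause [1] forces x1=T; simplify:
  satisfied 1 clause(s); 4 remain; assigned so far: [1]
unit clause [2] forces x2=T; simplify:
  satisfied 4 clause(s); 0 remain; assigned so far: [1, 2]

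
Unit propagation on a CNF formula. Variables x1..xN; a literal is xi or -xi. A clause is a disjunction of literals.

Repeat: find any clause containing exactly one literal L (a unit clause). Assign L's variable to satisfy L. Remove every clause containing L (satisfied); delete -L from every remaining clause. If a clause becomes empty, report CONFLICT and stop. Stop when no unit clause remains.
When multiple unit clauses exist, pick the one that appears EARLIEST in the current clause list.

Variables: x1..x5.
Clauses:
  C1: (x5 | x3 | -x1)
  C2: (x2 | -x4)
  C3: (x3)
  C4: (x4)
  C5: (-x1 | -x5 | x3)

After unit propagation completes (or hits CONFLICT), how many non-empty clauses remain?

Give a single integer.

Answer: 0

Derivation:
unit clause [3] forces x3=T; simplify:
  satisfied 3 clause(s); 2 remain; assigned so far: [3]
unit clause [4] forces x4=T; simplify:
  drop -4 from [2, -4] -> [2]
  satisfied 1 clause(s); 1 remain; assigned so far: [3, 4]
unit clause [2] forces x2=T; simplify:
  satisfied 1 clause(s); 0 remain; assigned so far: [2, 3, 4]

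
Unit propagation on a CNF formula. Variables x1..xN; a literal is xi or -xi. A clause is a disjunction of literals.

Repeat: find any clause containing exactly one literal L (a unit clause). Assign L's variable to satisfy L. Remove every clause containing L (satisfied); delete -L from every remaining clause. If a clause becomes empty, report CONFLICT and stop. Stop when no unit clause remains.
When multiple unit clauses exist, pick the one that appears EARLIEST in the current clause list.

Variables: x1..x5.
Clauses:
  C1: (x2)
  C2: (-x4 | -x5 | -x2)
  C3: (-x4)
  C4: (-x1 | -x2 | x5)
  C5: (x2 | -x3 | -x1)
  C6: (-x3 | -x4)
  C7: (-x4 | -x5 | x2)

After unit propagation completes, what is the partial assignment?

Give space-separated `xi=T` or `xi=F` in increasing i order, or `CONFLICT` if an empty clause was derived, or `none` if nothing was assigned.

unit clause [2] forces x2=T; simplify:
  drop -2 from [-4, -5, -2] -> [-4, -5]
  drop -2 from [-1, -2, 5] -> [-1, 5]
  satisfied 3 clause(s); 4 remain; assigned so far: [2]
unit clause [-4] forces x4=F; simplify:
  satisfied 3 clause(s); 1 remain; assigned so far: [2, 4]

Answer: x2=T x4=F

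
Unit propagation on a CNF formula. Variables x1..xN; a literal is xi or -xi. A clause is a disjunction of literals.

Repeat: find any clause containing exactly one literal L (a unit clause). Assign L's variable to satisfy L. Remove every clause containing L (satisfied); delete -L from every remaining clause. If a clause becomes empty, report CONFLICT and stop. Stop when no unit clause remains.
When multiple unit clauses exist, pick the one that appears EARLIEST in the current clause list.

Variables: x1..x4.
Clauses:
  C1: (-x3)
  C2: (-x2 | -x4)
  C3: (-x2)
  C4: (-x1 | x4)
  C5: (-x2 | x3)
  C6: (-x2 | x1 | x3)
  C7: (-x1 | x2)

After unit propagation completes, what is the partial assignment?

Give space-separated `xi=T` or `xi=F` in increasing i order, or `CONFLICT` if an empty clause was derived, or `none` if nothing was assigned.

unit clause [-3] forces x3=F; simplify:
  drop 3 from [-2, 3] -> [-2]
  drop 3 from [-2, 1, 3] -> [-2, 1]
  satisfied 1 clause(s); 6 remain; assigned so far: [3]
unit clause [-2] forces x2=F; simplify:
  drop 2 from [-1, 2] -> [-1]
  satisfied 4 clause(s); 2 remain; assigned so far: [2, 3]
unit clause [-1] forces x1=F; simplify:
  satisfied 2 clause(s); 0 remain; assigned so far: [1, 2, 3]

Answer: x1=F x2=F x3=F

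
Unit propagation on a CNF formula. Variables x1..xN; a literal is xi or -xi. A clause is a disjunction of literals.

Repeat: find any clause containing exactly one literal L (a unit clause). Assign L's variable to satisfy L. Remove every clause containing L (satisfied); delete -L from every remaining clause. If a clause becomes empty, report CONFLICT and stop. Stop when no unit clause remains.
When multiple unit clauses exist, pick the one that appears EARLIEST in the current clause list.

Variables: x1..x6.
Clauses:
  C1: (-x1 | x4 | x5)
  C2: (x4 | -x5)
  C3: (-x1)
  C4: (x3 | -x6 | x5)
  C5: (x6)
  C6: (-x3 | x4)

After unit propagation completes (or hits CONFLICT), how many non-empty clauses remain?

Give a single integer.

unit clause [-1] forces x1=F; simplify:
  satisfied 2 clause(s); 4 remain; assigned so far: [1]
unit clause [6] forces x6=T; simplify:
  drop -6 from [3, -6, 5] -> [3, 5]
  satisfied 1 clause(s); 3 remain; assigned so far: [1, 6]

Answer: 3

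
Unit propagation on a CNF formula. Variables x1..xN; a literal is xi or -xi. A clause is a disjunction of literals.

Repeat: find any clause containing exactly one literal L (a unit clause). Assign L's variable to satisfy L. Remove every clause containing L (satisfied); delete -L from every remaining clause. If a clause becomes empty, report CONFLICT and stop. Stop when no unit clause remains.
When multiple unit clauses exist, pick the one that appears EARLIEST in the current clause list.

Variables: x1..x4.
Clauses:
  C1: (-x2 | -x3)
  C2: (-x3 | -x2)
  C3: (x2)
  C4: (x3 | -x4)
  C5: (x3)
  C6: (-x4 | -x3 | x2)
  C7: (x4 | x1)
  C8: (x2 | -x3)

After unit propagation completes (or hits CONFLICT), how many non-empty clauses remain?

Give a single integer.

Answer: 2

Derivation:
unit clause [2] forces x2=T; simplify:
  drop -2 from [-2, -3] -> [-3]
  drop -2 from [-3, -2] -> [-3]
  satisfied 3 clause(s); 5 remain; assigned so far: [2]
unit clause [-3] forces x3=F; simplify:
  drop 3 from [3, -4] -> [-4]
  drop 3 from [3] -> [] (empty!)
  satisfied 2 clause(s); 3 remain; assigned so far: [2, 3]
CONFLICT (empty clause)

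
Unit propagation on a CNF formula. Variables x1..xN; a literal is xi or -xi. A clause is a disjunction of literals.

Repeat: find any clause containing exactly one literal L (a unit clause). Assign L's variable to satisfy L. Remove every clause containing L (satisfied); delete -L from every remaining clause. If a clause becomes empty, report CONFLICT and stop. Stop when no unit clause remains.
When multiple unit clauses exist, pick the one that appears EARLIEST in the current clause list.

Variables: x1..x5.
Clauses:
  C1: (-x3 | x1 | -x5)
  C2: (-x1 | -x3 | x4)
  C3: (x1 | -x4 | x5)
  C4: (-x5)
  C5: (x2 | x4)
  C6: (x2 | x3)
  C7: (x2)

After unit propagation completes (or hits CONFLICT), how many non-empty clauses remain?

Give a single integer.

unit clause [-5] forces x5=F; simplify:
  drop 5 from [1, -4, 5] -> [1, -4]
  satisfied 2 clause(s); 5 remain; assigned so far: [5]
unit clause [2] forces x2=T; simplify:
  satisfied 3 clause(s); 2 remain; assigned so far: [2, 5]

Answer: 2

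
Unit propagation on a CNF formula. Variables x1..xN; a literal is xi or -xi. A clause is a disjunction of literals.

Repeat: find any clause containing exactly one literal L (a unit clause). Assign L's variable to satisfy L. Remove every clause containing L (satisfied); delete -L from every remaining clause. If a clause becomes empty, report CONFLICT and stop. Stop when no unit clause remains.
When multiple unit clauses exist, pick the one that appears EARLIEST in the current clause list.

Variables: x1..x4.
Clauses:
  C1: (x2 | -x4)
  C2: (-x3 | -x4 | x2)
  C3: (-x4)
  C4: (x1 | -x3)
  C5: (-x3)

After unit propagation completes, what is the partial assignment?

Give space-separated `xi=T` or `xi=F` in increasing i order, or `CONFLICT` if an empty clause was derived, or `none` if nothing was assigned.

Answer: x3=F x4=F

Derivation:
unit clause [-4] forces x4=F; simplify:
  satisfied 3 clause(s); 2 remain; assigned so far: [4]
unit clause [-3] forces x3=F; simplify:
  satisfied 2 clause(s); 0 remain; assigned so far: [3, 4]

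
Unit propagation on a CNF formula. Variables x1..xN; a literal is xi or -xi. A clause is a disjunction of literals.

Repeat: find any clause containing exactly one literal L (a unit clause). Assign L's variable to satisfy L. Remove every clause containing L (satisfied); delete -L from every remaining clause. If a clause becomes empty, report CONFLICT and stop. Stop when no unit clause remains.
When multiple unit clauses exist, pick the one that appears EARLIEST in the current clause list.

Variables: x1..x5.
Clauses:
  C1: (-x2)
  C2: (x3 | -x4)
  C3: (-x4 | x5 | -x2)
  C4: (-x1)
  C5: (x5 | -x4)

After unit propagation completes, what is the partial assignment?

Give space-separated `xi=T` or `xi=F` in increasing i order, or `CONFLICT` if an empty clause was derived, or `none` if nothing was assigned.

Answer: x1=F x2=F

Derivation:
unit clause [-2] forces x2=F; simplify:
  satisfied 2 clause(s); 3 remain; assigned so far: [2]
unit clause [-1] forces x1=F; simplify:
  satisfied 1 clause(s); 2 remain; assigned so far: [1, 2]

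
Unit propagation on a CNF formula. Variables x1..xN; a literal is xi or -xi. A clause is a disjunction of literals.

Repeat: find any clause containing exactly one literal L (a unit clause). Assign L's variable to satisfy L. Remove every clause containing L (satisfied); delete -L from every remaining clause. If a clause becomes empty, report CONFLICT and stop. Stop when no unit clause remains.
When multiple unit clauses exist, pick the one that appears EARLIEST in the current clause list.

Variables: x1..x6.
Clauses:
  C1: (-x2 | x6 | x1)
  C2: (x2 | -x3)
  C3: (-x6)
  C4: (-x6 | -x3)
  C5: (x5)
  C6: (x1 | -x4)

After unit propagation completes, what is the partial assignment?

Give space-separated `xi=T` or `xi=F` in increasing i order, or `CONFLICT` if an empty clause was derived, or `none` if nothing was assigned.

Answer: x5=T x6=F

Derivation:
unit clause [-6] forces x6=F; simplify:
  drop 6 from [-2, 6, 1] -> [-2, 1]
  satisfied 2 clause(s); 4 remain; assigned so far: [6]
unit clause [5] forces x5=T; simplify:
  satisfied 1 clause(s); 3 remain; assigned so far: [5, 6]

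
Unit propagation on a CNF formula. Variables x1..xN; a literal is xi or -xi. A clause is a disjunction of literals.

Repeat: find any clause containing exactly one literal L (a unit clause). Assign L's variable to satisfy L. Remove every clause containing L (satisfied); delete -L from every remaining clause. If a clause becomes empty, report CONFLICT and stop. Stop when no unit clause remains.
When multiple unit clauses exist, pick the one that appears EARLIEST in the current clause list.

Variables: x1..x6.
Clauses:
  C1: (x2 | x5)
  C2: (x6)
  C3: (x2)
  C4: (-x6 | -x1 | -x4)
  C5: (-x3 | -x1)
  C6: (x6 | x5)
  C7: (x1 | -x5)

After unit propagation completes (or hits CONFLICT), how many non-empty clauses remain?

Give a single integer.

Answer: 3

Derivation:
unit clause [6] forces x6=T; simplify:
  drop -6 from [-6, -1, -4] -> [-1, -4]
  satisfied 2 clause(s); 5 remain; assigned so far: [6]
unit clause [2] forces x2=T; simplify:
  satisfied 2 clause(s); 3 remain; assigned so far: [2, 6]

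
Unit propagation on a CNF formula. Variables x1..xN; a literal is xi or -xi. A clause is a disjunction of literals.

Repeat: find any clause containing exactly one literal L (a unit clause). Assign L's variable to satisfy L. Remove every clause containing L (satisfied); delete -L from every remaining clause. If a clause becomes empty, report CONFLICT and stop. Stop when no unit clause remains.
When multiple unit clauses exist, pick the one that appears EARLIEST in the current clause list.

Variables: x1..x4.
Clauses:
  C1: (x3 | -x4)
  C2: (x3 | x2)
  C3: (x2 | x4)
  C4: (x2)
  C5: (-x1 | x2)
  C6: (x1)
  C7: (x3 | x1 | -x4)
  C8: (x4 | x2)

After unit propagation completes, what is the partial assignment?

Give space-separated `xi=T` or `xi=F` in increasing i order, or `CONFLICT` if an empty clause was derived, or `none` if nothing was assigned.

unit clause [2] forces x2=T; simplify:
  satisfied 5 clause(s); 3 remain; assigned so far: [2]
unit clause [1] forces x1=T; simplify:
  satisfied 2 clause(s); 1 remain; assigned so far: [1, 2]

Answer: x1=T x2=T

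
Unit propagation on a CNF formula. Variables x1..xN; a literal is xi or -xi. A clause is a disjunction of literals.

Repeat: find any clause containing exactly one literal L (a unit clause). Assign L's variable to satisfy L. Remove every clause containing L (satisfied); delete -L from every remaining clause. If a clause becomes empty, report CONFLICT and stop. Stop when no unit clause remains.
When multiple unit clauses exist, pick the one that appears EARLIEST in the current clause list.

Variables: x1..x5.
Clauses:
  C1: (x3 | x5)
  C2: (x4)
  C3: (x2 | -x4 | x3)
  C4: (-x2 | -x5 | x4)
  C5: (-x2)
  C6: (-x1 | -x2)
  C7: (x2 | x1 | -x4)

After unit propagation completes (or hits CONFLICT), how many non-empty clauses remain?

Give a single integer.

Answer: 0

Derivation:
unit clause [4] forces x4=T; simplify:
  drop -4 from [2, -4, 3] -> [2, 3]
  drop -4 from [2, 1, -4] -> [2, 1]
  satisfied 2 clause(s); 5 remain; assigned so far: [4]
unit clause [-2] forces x2=F; simplify:
  drop 2 from [2, 3] -> [3]
  drop 2 from [2, 1] -> [1]
  satisfied 2 clause(s); 3 remain; assigned so far: [2, 4]
unit clause [3] forces x3=T; simplify:
  satisfied 2 clause(s); 1 remain; assigned so far: [2, 3, 4]
unit clause [1] forces x1=T; simplify:
  satisfied 1 clause(s); 0 remain; assigned so far: [1, 2, 3, 4]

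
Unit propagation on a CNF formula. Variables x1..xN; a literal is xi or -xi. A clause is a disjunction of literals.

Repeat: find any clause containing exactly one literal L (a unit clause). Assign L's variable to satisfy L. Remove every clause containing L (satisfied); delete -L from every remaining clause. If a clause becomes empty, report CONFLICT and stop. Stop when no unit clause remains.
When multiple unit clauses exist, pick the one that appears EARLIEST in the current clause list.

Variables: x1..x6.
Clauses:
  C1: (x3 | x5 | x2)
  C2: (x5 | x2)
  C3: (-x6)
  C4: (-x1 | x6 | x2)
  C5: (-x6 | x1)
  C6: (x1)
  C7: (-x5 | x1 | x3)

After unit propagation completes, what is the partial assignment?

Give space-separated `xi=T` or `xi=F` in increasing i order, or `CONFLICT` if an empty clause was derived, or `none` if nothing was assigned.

Answer: x1=T x2=T x6=F

Derivation:
unit clause [-6] forces x6=F; simplify:
  drop 6 from [-1, 6, 2] -> [-1, 2]
  satisfied 2 clause(s); 5 remain; assigned so far: [6]
unit clause [1] forces x1=T; simplify:
  drop -1 from [-1, 2] -> [2]
  satisfied 2 clause(s); 3 remain; assigned so far: [1, 6]
unit clause [2] forces x2=T; simplify:
  satisfied 3 clause(s); 0 remain; assigned so far: [1, 2, 6]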